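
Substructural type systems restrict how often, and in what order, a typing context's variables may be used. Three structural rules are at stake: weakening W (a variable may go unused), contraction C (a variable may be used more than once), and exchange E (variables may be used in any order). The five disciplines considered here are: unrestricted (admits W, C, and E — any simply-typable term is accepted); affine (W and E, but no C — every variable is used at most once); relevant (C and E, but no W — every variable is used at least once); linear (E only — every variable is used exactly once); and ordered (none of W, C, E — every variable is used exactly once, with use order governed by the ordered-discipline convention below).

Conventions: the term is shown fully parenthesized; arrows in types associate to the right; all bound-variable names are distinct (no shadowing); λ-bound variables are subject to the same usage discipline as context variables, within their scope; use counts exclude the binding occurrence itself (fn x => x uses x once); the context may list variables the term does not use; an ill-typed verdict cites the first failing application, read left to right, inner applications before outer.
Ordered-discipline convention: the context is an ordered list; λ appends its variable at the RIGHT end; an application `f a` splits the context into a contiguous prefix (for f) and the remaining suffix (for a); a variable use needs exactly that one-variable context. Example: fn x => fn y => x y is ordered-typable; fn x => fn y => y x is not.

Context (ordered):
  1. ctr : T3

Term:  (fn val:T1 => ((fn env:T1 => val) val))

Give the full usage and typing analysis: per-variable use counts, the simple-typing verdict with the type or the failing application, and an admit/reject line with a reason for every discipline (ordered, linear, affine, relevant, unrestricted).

counts: ctr: 0, val [bound]: 2, env [bound]: 0
order of uses: val, val
typing: ✓ — T1 -> T1
ordered: ✗ — val ×2 used more than once (contraction); ctr, env left unused
linear: ✗ — val ×2 used more than once (contraction); ctr, env left unused
affine: ✗ — val ×2 used more than once (contraction)
relevant: ✗ — ctr, env left unused
unrestricted: ✓ — well-typed at T1 -> T1; no restrictions here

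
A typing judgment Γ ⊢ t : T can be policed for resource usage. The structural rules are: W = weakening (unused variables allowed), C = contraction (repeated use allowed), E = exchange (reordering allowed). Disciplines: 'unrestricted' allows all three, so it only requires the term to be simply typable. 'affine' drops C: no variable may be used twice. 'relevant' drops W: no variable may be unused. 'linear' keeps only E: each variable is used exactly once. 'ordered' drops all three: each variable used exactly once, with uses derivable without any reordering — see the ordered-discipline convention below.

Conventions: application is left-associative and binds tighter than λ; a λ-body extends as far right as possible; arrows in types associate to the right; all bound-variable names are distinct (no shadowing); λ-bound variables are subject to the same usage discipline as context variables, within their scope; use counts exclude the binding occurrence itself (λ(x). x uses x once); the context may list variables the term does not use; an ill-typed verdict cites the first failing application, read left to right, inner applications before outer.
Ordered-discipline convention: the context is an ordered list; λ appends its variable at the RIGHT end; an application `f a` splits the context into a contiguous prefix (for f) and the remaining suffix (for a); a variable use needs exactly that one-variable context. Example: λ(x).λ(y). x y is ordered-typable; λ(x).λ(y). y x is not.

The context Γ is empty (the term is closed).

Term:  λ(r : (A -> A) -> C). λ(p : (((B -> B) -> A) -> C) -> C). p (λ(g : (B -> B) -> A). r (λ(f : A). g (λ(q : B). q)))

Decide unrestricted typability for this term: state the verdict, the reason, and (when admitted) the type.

yes — well-typed at ((A -> A) -> C) -> ((((B -> B) -> A) -> C) -> C) -> C; no restrictions here; term : ((A -> A) -> C) -> ((((B -> B) -> A) -> C) -> C) -> C
use counts: r (bound): 1; p (bound): 1; g (bound): 1; f (bound): 0; q (bound): 1
left-to-right use order: p, r, g, q
typing: ✓ — ((A -> A) -> C) -> ((((B -> B) -> A) -> C) -> C) -> C
per-discipline verdicts: ordered ✗, linear ✗, affine ✓, relevant ✗, unrestricted ✓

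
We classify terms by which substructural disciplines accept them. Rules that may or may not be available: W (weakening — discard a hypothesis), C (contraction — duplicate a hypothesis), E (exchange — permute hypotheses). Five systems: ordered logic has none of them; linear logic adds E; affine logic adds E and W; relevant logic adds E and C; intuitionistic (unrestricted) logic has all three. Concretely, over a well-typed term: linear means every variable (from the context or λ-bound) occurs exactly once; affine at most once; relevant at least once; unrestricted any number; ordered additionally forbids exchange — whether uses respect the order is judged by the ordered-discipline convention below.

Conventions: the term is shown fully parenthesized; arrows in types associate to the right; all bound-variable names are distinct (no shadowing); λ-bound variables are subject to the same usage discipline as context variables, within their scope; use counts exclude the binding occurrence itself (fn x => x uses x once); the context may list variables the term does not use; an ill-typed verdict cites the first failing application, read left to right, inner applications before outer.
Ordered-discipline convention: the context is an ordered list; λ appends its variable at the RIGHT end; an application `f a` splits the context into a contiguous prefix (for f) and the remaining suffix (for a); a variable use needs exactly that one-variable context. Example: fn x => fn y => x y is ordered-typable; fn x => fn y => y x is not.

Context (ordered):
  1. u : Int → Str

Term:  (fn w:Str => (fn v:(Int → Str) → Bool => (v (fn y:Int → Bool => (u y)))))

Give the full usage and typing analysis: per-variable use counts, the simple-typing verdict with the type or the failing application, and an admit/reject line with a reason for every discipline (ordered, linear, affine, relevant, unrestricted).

usage: u: 1, w (bound): 0, v (bound): 1, y (bound): 1
left-to-right use order: v, u, y
typing: ill-typed: an application expects Int but receives Int → Bool
ordered ✗ (fails simple typing)
linear ✗ (a type mismatch blocks all five)
affine ✗ (the type mismatch rejects it)
relevant ✗ (not simply typable)
unrestricted ✗ (fails simple typing)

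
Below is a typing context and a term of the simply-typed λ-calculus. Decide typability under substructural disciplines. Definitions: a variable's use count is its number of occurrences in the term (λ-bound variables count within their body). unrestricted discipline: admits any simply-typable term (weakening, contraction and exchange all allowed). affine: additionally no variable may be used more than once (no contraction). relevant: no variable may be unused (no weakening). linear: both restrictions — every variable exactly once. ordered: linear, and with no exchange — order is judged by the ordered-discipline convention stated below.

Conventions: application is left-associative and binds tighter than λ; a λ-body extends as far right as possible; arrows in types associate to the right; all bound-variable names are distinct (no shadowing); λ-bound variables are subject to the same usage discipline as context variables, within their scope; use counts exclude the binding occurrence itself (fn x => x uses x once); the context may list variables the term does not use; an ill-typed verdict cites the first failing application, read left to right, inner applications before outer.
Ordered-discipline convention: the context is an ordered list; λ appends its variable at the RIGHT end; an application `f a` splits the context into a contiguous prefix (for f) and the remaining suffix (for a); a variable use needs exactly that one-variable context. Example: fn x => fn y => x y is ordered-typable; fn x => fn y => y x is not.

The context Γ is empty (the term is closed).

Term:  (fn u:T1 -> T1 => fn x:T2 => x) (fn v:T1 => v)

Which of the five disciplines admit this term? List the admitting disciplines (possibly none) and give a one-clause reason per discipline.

admitting disciplines: affine, unrestricted
use counts: u [bound]: 0, x [bound]: 1, v [bound]: 1
use order (left to right): x, v
typing: well-typed — term : T2 -> T2
ordered: ✗ — unused: u — weakening required
linear: ✗ — unused: u — weakening required
affine: ✓ — no duplicate uses among u, x, v
relevant: ✗ — unused: u — weakening required
unrestricted: ✓ — well-typed at T2 -> T2; no restrictions here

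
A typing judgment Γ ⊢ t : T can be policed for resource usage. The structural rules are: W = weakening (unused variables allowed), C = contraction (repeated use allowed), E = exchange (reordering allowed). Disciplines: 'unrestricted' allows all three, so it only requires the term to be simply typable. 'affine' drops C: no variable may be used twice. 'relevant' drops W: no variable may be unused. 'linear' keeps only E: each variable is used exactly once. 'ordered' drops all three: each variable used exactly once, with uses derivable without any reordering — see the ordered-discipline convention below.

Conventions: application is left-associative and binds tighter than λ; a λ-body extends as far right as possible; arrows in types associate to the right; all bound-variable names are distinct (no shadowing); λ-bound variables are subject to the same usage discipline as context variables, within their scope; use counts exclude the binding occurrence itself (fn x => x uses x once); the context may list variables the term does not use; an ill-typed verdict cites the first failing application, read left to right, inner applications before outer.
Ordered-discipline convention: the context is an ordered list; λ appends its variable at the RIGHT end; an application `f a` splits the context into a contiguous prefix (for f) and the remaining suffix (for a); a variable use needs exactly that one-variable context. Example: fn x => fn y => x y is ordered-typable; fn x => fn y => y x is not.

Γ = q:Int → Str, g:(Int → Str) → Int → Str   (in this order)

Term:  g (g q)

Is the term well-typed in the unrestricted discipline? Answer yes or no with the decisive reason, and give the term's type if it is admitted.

yes — well-typed at Int → Str; no restrictions here; term : Int → Str
use counts: q=1, g=2
order of uses: g, g, q
typing: well-typed at Int → Str
summary: ordered ✗ | linear ✗ | affine ✗ | relevant ✓ | unrestricted ✓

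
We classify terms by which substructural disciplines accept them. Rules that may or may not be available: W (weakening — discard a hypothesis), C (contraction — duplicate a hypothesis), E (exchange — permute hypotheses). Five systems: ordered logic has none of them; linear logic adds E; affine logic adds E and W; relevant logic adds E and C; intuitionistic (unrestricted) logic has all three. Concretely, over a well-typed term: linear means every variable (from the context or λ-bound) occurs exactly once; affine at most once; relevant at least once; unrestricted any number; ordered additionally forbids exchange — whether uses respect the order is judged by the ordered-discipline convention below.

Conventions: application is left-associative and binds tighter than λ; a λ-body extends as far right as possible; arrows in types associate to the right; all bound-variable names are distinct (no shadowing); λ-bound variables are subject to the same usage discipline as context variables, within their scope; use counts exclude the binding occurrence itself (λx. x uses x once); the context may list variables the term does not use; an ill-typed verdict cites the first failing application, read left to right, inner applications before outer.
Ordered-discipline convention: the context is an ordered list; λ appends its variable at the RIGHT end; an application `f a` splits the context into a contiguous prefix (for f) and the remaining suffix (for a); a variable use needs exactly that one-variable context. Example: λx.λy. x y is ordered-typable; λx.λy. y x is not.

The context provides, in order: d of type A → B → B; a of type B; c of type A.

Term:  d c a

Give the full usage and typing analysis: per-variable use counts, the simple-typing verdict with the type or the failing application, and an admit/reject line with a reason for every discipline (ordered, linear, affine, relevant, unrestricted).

variable uses: d: 1; a: 1; c: 1
left-to-right use order: d, c, a
typing: the term checks, with type B
ordered: ✗, use order d, c, a needs exchange
linear: ✓, exactly-once usage across d, a, c
affine: ✓, no duplicate uses among d, a, c
relevant: ✓, every one of d, a, c appears
unrestricted: ✓, simply typable at B; W, C, E all held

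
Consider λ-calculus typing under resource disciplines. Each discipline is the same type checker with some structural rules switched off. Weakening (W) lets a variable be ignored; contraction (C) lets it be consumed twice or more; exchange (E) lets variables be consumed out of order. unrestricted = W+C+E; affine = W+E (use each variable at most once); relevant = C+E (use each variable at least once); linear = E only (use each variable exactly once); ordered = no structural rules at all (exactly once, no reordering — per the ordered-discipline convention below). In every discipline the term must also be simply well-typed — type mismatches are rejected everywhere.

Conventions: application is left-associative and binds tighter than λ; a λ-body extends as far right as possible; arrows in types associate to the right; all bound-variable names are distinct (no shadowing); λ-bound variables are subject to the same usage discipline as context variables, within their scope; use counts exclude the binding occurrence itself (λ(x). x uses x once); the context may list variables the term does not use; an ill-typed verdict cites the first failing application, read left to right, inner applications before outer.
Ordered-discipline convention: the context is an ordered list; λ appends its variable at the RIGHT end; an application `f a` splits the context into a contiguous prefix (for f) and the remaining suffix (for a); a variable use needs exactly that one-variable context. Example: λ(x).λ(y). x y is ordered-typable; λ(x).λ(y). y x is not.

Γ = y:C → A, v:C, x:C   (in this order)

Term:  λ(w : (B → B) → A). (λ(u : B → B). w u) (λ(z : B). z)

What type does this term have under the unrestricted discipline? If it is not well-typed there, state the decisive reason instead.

term : ((B → B) → A) → A
variable uses: y ×0; v ×0; x ×0; w [bound] ×1; u [bound] ×1; z [bound] ×1
left-to-right use order: w, u, z
typing: well-typed — term : ((B → B) → A) → A
per-discipline verdicts: ordered ✗; linear ✗; affine ✓; relevant ✗; unrestricted ✓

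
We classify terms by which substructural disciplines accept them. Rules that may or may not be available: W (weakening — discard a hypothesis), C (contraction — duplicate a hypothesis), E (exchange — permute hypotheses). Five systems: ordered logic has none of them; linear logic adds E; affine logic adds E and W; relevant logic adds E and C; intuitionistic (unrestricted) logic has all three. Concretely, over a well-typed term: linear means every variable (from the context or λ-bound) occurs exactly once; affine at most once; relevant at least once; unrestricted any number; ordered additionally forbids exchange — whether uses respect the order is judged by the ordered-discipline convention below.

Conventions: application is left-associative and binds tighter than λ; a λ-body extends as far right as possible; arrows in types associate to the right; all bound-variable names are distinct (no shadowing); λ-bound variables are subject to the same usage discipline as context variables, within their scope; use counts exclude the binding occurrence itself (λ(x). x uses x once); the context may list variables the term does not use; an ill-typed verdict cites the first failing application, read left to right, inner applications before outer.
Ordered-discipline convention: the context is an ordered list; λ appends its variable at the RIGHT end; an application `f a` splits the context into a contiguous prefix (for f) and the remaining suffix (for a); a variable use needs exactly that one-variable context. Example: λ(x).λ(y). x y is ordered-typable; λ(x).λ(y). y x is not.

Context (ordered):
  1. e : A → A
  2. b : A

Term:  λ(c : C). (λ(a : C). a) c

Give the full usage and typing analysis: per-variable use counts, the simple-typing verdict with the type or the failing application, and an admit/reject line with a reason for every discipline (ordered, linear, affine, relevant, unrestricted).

usage: e=0, b=0, c (bound)=1, a (bound)=1
use order (left to right): a, c
typing: ✓ — C → C
ordered ✗ (needs weakening: e, b unused)
linear ✗ (needs weakening: e, b unused)
affine ✓ (e, b, c, a: no repeats, contraction unneeded)
relevant ✗ (needs weakening: e, b unused)
unrestricted ✓ (typability at C → C is all that's needed)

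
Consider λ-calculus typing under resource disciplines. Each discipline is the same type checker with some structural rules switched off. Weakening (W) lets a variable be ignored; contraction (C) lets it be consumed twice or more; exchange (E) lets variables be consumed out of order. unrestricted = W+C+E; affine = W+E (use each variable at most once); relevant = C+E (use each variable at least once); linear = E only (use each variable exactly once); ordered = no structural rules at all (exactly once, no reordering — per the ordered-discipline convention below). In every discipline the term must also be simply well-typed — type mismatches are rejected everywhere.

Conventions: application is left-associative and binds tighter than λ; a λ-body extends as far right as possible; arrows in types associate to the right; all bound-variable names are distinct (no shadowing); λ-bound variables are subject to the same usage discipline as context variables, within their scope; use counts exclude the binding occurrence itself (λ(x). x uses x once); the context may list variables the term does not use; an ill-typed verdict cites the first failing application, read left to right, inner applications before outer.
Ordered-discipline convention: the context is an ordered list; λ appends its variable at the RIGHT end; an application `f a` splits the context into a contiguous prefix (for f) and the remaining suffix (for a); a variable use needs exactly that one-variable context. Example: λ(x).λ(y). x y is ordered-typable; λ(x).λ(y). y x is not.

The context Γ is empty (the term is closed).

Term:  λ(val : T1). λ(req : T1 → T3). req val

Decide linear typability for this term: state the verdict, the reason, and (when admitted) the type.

yes — each of val, req used exactly once; term : T1 → (T1 → T3) → T3
use counts: val [bound]: 1×; req [bound]: 1×
use order (left to right): req, val
typing: ✓ — T1 → (T1 → T3) → T3
across the five disciplines: ordered ✗ | linear ✓ | affine ✓ | relevant ✓ | unrestricted ✓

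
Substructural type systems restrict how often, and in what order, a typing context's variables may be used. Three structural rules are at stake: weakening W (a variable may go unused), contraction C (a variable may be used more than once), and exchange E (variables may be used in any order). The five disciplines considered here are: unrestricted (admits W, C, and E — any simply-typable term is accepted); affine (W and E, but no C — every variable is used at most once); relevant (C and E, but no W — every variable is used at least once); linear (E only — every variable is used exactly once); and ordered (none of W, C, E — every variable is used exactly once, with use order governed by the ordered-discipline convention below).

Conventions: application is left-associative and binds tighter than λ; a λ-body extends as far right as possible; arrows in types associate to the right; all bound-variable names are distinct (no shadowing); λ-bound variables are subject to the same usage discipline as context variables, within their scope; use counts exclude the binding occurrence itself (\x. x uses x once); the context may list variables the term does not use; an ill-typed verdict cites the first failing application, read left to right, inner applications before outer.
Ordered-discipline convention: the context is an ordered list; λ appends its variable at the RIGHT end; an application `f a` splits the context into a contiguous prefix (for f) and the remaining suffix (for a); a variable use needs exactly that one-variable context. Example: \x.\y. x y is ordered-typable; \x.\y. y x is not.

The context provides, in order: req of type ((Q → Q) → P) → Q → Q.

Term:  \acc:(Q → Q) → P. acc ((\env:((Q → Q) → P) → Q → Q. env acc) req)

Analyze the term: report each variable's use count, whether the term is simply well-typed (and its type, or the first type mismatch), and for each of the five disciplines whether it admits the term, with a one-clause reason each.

usage: req=1; acc (λ-bound)=2; env (λ-bound)=1
use order (left to right): acc, env, acc, req
typing: well-typed at ((Q → Q) → P) → P
ordered: ✗, acc ×2 used more than once (contraction)
linear: ✗, acc ×2 used more than once (contraction)
affine: ✗, acc ×2 used more than once (contraction)
relevant: ✓, at least one use each (req, acc, env)
unrestricted: ✓, typability at ((Q → Q) → P) → P is all that's needed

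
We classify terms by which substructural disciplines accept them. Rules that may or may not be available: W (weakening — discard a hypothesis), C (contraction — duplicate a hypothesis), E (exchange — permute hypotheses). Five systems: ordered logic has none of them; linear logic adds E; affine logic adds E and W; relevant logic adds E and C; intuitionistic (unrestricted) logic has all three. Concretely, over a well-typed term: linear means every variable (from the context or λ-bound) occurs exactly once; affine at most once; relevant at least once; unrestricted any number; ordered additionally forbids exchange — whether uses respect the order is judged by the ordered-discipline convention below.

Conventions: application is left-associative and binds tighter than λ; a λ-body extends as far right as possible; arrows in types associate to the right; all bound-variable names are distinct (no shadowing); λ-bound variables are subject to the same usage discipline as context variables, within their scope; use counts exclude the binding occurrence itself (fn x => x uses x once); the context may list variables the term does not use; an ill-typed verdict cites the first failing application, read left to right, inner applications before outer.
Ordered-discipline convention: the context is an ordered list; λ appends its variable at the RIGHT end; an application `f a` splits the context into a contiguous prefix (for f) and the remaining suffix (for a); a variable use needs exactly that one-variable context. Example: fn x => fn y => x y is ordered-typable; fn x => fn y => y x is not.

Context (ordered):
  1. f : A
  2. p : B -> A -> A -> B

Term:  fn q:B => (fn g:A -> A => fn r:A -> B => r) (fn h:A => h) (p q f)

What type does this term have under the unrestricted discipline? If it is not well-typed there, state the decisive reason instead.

term : B -> A -> B
variable uses: f=1, p=1, q (λ-bound)=1, g (λ-bound)=0, r (λ-bound)=1, h (λ-bound)=1
uses in reading order: r, h, p, q, f
typing: well-typed at B -> A -> B
summary: ordered ✗; linear ✗; affine ✓; relevant ✗; unrestricted ✓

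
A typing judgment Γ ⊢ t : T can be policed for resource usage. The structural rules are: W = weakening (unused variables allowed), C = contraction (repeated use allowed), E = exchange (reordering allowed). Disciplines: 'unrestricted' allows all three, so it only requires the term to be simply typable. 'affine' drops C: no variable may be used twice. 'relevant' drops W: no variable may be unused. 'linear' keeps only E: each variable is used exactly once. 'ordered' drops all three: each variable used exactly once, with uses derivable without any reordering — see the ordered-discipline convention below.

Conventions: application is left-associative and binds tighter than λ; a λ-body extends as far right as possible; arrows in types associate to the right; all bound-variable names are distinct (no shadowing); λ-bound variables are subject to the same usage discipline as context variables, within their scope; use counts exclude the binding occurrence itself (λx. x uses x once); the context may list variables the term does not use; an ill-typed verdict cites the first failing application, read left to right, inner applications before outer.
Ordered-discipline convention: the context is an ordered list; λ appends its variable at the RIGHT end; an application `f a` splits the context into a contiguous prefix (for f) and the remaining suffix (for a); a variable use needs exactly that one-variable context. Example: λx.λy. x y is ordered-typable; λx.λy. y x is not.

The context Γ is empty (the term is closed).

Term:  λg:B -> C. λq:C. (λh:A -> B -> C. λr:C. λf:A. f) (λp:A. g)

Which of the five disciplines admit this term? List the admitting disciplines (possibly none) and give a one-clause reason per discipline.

admitted by: affine, unrestricted
use counts: g (bound): 1×; q (bound): 0×; h (bound): 0×; r (bound): 0×; f (bound): 1×; p (bound): 0×
use order (left to right): f, g
typing: well-typed at (B -> C) -> C -> C -> A -> A
ordered ✗ (q, h, r, p left unused)
linear ✗ (q, h, r, p left unused)
affine ✓ (g, q, h, r, f, p: no repeats, contraction unneeded)
relevant ✗ (q, h, r, p left unused)
unrestricted ✓ (typability at (B -> C) -> C -> C -> A -> A is all that's needed)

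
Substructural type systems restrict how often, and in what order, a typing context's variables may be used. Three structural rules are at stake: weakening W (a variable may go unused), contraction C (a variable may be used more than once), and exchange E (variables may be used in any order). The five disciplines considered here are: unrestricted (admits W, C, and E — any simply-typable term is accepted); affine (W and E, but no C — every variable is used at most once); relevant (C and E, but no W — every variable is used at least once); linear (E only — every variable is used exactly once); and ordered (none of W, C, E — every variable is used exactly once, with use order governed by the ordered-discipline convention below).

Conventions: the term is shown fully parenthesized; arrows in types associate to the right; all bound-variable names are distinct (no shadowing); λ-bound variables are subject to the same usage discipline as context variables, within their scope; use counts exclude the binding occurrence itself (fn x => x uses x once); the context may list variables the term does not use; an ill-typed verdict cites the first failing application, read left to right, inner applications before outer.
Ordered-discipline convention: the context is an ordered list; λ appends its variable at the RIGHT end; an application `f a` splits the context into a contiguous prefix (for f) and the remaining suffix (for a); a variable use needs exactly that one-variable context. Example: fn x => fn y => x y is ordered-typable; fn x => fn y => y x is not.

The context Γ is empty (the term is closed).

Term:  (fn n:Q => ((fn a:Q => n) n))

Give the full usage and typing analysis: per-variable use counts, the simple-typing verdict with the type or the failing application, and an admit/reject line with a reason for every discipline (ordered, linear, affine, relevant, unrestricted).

variable uses: n (bound) ×2; a (bound) ×0
use order (left to right): n, n
typing: ✓ — Q → Q
ordered ✗ (n ×2 used more than once (contraction); needs weakening: a unused)
linear ✗ (n ×2 used more than once (contraction); needs weakening: a unused)
affine ✗ (n ×2 used more than once (contraction))
relevant ✗ (needs weakening: a unused)
unrestricted ✓ (typability at Q → Q is all that's needed)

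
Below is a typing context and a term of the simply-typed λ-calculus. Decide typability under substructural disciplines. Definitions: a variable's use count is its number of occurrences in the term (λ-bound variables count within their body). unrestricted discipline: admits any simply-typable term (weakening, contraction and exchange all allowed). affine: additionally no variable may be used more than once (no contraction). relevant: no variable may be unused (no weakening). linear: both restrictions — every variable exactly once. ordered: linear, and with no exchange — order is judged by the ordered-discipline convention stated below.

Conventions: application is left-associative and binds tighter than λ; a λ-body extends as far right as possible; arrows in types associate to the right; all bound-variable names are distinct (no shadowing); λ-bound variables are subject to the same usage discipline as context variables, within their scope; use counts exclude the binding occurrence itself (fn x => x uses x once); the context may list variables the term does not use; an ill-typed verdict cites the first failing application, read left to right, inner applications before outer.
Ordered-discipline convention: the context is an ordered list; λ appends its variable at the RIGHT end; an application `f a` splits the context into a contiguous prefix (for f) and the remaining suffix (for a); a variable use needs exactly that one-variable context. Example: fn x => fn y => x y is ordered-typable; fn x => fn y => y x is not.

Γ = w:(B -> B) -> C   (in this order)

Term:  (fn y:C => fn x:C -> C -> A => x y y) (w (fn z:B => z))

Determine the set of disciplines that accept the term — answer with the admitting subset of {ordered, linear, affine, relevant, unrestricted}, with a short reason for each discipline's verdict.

admitting disciplines: relevant, unrestricted
counts: w: 1×, y (λ-bound): 2×, x (λ-bound): 1×, z (λ-bound): 1×
uses in reading order: x, y, y, w, z
typing: the term checks, with type (C -> C -> A) -> A
ordered: ✗ — needs contraction — y ×2
linear: ✗ — needs contraction — y ×2
affine: ✗ — needs contraction — y ×2
relevant: ✓ — at least one use each (w, y, x, z)
unrestricted: ✓ — simply typable at (C -> C -> A) -> A; W, C, E all held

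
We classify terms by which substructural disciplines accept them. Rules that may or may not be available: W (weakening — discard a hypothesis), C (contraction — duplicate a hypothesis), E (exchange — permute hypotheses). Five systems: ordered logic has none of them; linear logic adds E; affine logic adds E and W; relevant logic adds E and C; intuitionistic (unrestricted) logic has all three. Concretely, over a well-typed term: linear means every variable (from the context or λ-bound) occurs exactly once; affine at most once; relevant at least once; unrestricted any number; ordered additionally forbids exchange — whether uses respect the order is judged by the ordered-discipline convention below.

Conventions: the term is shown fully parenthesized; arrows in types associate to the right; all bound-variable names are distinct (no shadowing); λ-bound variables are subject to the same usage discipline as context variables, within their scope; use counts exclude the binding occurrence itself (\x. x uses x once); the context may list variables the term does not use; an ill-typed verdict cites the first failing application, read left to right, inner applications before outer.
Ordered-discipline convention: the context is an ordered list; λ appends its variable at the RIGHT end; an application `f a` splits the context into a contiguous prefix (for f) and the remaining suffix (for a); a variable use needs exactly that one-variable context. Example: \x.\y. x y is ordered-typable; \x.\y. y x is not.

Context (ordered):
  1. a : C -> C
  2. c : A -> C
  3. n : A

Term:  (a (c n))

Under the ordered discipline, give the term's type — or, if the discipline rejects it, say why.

term : C
use counts: a: 1×, c: 1×, n: 1×
use order (left to right): a, c, n
typing: well-typed at C
all disciplines: ordered ✓, linear ✓, affine ✓, relevant ✓, unrestricted ✓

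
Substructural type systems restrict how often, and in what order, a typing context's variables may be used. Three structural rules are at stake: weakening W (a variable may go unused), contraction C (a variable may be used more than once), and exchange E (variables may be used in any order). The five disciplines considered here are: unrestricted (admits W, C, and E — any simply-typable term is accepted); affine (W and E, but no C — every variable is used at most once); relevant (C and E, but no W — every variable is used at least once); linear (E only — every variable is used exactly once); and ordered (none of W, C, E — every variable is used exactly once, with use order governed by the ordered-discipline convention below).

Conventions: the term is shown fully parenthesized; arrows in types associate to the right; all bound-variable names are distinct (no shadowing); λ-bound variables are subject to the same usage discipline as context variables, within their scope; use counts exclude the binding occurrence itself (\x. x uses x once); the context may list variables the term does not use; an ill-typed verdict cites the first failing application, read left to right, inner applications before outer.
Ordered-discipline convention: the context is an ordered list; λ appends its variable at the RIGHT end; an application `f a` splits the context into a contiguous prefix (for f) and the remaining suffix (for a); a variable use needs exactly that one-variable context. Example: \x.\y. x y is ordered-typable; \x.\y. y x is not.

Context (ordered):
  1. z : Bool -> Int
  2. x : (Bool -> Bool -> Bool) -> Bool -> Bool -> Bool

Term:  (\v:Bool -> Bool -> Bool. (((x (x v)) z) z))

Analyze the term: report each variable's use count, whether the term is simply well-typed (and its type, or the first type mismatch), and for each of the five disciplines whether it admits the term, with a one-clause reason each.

use counts: z: 2×, x: 2×, v (λ-bound): 1×
left-to-right use order: x, x, v, z, z
typing: ill-typed: argument of type Bool -> Int where Bool is required
ordered: ✗ — fails simple typing
linear: ✗ — a type mismatch blocks all five
affine: ✗ — the type mismatch rejects it
relevant: ✗ — not simply typable
unrestricted: ✗ — fails simple typing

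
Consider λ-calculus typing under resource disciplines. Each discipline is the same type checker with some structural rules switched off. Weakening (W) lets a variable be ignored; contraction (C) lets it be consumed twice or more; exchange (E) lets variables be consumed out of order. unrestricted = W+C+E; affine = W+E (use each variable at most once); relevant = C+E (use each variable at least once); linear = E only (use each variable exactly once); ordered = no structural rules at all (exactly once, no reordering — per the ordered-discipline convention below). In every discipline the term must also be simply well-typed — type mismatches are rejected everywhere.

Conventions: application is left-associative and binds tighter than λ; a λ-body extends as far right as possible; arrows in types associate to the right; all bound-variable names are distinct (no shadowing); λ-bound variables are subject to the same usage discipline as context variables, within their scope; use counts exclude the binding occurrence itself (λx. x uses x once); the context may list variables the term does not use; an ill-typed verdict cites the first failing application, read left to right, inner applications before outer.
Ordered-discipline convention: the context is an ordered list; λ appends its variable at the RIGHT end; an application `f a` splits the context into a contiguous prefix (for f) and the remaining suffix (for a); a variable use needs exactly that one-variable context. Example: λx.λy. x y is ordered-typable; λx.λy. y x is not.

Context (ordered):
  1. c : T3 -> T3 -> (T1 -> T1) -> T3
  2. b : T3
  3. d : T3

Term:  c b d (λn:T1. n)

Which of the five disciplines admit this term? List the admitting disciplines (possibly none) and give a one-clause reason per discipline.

admitting disciplines: ordered, linear, affine, relevant, unrestricted
usage: c: 1; b: 1; d: 1; n [bound]: 1
uses in reading order: c, b, d, n
typing: well-typed at T3
ordered ✓ (c, b, d, n once each; derivable with no W/C/E)
linear ✓ (each of c, b, d, n used exactly once)
affine ✓ (c, b, d, n: no repeats, contraction unneeded)
relevant ✓ (c, b, d, n: all used, weakening unneeded)
unrestricted ✓ (type-checks (T3) and nothing is barred)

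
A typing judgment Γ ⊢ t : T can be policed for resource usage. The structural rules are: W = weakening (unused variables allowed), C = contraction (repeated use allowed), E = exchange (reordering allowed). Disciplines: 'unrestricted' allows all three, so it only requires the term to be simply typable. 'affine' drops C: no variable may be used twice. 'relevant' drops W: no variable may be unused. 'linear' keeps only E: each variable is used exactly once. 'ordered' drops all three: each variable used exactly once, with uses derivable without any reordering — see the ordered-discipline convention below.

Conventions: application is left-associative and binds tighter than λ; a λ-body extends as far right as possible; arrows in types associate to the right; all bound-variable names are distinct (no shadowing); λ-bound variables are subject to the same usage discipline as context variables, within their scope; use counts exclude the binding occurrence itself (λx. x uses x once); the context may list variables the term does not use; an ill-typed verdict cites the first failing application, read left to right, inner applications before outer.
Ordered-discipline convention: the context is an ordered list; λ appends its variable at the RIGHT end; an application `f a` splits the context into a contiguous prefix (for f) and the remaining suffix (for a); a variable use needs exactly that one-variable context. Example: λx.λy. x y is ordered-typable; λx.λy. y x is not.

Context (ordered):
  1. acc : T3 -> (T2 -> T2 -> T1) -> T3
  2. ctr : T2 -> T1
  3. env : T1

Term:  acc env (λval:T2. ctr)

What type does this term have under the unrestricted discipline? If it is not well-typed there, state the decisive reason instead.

not well-typed under unrestricted — not simply typable
usage: acc=1; ctr=1; env=1; val (bound)=0
left-to-right use order: acc, env, ctr
typing: ill-typed: argument of type T1 where T3 is required
across the five disciplines: ordered ✗, linear ✗, affine ✗, relevant ✗, unrestricted ✗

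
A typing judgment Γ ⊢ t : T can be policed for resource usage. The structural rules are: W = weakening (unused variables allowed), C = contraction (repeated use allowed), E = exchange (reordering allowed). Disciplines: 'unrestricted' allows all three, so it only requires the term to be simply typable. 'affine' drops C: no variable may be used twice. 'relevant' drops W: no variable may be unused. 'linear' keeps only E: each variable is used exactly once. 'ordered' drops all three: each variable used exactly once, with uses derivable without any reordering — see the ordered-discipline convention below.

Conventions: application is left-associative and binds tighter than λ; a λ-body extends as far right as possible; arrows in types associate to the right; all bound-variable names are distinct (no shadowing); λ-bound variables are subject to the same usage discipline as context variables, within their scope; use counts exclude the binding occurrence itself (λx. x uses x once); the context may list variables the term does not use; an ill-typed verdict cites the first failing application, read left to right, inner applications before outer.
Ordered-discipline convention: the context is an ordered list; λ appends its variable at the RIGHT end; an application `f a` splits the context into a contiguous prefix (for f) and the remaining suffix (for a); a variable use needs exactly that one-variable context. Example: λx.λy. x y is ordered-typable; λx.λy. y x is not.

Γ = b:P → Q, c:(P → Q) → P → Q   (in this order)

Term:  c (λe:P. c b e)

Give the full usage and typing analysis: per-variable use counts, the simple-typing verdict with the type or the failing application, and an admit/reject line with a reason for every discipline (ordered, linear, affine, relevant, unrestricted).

usage: b: 1, c: 2, e [bound]: 1
use order (left to right): c, c, b, e
typing: ✓ — P → Q
ordered: ✗ — uses contraction: c ×2
linear: ✗ — uses contraction: c ×2
affine: ✗ — uses contraction: c ×2
relevant: ✓ — b, c, e: all used, weakening unneeded
unrestricted: ✓ — typability at P → Q is all that's needed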